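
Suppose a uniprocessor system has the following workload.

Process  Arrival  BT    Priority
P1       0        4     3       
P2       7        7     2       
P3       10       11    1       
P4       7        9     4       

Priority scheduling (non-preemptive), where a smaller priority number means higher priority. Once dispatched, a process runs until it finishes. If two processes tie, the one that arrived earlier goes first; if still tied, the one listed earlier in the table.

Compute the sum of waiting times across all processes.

Schedule: | P1 0-4 | idle 4-7 | P2 7-14 | P3 14-25 | P4 25-34 |
Completion: P1=4  P2=14  P3=25  P4=34
Turnaround (C−A): P1=4  P2=7  P3=15  P4=27
Waiting = turnaround − burst: P1=0, P2=0, P3=4, P4=18
Total waiting = 0 + 0 + 4 + 18 = 22

22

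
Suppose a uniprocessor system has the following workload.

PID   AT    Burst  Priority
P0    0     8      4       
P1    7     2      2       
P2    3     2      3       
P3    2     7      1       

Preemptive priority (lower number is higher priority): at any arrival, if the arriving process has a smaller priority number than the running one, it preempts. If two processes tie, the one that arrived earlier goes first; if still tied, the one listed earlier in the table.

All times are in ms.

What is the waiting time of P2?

Schedule: | P0 0-2 | P3 2-9 | P1 9-11 | P2 11-13 | P0 13-19 |
Completion: P0=19  P1=11  P2=13  P3=9
Waiting(P2) = turnaround − burst = 10 − 2 = 8

8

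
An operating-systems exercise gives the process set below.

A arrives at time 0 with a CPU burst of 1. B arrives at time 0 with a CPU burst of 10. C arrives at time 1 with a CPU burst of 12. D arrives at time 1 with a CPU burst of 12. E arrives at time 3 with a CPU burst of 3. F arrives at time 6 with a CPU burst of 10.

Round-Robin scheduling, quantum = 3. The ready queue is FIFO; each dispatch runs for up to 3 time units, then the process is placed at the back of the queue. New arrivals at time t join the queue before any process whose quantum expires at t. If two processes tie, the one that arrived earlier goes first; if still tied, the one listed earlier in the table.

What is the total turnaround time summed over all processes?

Schedule: | A 0-1 | B 1-4 | C 4-7 | D 7-10 | E 10-13 | B 13-16 | F 16-19 | C 19-22 | D 22-25 | B 25-28 | F 28-31 | C 31-34 | D 34-37 | B 37-38 | F 38-41 | C 41-44 | D 44-47 | F 47-48 |
Completion: A=1  B=38  C=44  D=47  E=13  F=48
Turnaround (C−A): A=1  B=38  C=43  D=46  E=10  F=42
Turnaround = completion − arrival: A=1, B=38, C=43, D=46, E=10, F=42
Total turnaround = 1 + 38 + 43 + 46 + 10 + 42 = 180

180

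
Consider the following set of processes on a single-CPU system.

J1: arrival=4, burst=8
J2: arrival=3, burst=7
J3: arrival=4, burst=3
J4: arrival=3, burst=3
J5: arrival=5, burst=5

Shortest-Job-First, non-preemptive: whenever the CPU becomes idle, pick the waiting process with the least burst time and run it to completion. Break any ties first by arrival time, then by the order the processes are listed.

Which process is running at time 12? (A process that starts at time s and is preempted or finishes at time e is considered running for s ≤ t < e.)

J5

Gantt: | idle 0-3 | J4 3-6 | J3 6-9 | J5 9-14 | J2 14-21 | J1 21-29 |
Completion: J1=29  J2=21  J3=9  J4=6  J5=14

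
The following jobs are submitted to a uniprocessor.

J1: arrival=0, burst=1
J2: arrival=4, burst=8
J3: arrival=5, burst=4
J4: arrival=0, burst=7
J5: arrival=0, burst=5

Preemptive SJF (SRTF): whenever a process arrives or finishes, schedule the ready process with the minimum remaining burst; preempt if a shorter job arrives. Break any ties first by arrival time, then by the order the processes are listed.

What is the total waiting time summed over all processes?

25

Gantt: | J1 0-1 | J5 1-6 | J3 6-10 | J4 10-17 | J2 17-25 |
Completion: J1=1  J2=25  J3=10  J4=17  J5=6
Turnaround (C−A): J1=1  J2=21  J3=5  J4=17  J5=6
Waiting = turnaround − burst: J1=0, J2=13, J3=1, J4=10, J5=1
Total waiting = 0 + 13 + 1 + 10 + 1 = 25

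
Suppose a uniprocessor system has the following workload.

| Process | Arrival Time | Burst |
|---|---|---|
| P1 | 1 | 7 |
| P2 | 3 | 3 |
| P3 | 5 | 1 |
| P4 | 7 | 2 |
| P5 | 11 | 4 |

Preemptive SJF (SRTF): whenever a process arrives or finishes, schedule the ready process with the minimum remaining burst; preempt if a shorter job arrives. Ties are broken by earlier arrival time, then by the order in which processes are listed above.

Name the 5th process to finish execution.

Gantt: | idle 0-1 | P1 1-3 | P2 3-6 | P3 6-7 | P4 7-9 | P1 9-14 | P5 14-18 |
Completion: P1=14  P2=6  P3=7  P4=9  P5=18
Turnaround (C−A): P1=13  P2=3  P3=2  P4=2  P5=7
Finish order: P2 → P3 → P4 → P1 → P5

P5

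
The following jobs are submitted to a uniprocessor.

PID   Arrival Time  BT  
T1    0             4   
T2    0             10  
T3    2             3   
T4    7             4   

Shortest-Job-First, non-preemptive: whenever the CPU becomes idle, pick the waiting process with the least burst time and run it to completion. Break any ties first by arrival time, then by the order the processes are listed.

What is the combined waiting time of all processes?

Schedule: | T1 0-4 | T3 4-7 | T4 7-11 | T2 11-21 |
Completion: T1=4  T2=21  T3=7  T4=11
Turnaround (C−A): T1=4  T2=21  T3=5  T4=4
Waiting = turnaround − burst: T1=0, T2=11, T3=2, T4=0
Total waiting = 0 + 11 + 2 + 0 = 13

13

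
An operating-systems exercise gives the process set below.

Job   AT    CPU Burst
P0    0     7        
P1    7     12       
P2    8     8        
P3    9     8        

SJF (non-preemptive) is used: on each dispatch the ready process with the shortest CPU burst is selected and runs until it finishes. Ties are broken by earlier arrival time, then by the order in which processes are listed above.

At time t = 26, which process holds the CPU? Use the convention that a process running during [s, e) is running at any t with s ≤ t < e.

Schedule: | P0 0-7 | P1 7-19 | P2 19-27 | P3 27-35 |
Completion: P0=7  P1=19  P2=27  P3=35
Turnaround (C−A): P0=7  P1=12  P2=19  P3=26

P2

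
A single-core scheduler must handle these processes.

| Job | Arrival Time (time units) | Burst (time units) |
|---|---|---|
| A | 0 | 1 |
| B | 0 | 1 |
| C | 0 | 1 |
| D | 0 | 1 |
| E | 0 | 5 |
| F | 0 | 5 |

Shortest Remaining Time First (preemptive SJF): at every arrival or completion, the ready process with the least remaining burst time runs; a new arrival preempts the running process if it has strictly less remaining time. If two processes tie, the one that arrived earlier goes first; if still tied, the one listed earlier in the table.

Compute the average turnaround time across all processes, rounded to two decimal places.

Schedule: | A 0-1 | B 1-2 | C 2-3 | D 3-4 | E 4-9 | F 9-14 |
Completion: A=1  B=2  C=3  D=4  E=9  F=14
Turnaround (C−A): A=1  B=2  C=3  D=4  E=9  F=14
Turnaround times: A=1, B=2, C=3, D=4, E=9, F=14
Average turnaround = (1+2+3+4+9+14) / 6 = 33/6 = 5.50

5.50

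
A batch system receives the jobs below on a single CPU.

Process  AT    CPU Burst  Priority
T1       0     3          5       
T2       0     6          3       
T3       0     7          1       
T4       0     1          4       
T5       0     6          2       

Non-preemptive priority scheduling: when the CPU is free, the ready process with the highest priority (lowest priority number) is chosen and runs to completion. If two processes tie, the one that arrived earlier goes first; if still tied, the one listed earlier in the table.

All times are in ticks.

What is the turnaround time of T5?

Timeline: | T3 0-7 | T5 7-13 | T2 13-19 | T4 19-20 | T1 20-23 |
Completion: T1=23  T2=19  T3=7  T4=20  T5=13
Turnaround (C−A): T1=23  T2=19  T3=7  T4=20  T5=13
Turnaround(T5) = completion − arrival = 13 − 0 = 13

13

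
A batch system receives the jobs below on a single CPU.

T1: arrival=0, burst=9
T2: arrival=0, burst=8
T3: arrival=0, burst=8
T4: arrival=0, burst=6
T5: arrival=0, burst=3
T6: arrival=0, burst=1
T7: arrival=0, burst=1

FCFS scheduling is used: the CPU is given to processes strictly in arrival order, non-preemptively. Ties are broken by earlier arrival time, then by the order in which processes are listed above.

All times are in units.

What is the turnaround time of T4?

31

Schedule: | T1 0-9 | T2 9-17 | T3 17-25 | T4 25-31 | T5 31-34 | T6 34-35 | T7 35-36 |
Completion: T1=9  T2=17  T3=25  T4=31  T5=34  T6=35  T7=36
Turnaround(T4) = completion − arrival = 31 − 0 = 31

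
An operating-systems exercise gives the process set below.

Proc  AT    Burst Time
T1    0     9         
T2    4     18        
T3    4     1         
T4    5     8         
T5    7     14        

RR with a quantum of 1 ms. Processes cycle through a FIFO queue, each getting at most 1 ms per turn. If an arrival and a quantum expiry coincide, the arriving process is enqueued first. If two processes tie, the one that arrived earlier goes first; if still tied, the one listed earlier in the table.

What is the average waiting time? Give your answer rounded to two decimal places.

17.80

Timeline: | T1 0-4 | T2 4-5 | T3 5-6 | T1 6-7 | T4 7-8 | T2 8-9 | T5 9-10 | T1 10-11 | T4 11-12 | T2 12-13 | T5 13-14 | T1 14-15 | T4 15-16 | T2 16-17 | T5 17-18 | T1 18-19 | T4 19-20 | T2 20-21 | T5 21-22 | T1 22-23 | T4 23-24 | T2 24-25 | T5 25-26 | T4 26-27 | T2 27-28 | T5 28-29 | T4 29-30 | T2 30-31 | T5 31-32 | T4 32-33 | T2 33-34 | T5 34-35 | T2 35-36 | T5 36-37 | T2 37-38 | T5 38-39 | T2 39-40 | T5 40-41 | T2 41-42 | T5 42-43 | T2 43-44 | T5 44-45 | T2 45-46 | T5 46-47 | T2 47-50 |
Completion: T1=23  T2=50  T3=6  T4=33  T5=47
Waiting times: T1=14, T2=28, T3=1, T4=20, T5=26
Average waiting = (14+28+1+20+26) / 5 = 89/5 = 17.80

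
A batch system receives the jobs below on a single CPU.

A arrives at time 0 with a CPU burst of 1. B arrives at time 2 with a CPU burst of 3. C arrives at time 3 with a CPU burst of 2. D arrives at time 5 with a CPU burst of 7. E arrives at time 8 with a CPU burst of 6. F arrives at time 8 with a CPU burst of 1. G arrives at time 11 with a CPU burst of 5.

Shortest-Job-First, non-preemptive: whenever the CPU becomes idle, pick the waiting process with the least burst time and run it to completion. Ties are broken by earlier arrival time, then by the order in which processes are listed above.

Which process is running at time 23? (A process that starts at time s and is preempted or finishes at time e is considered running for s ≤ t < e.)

E

Schedule: | A 0-1 | idle 1-2 | B 2-5 | C 5-7 | D 7-14 | F 14-15 | G 15-20 | E 20-26 |
Completion: A=1  B=5  C=7  D=14  E=26  F=15  G=20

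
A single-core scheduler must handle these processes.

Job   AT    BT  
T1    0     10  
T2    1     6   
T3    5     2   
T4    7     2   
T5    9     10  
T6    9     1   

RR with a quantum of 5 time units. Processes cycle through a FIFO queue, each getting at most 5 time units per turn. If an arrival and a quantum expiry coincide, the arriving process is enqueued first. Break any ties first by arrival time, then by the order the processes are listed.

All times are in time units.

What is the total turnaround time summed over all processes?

99

Schedule: | T1 0-5 | T2 5-10 | T3 10-12 | T1 12-17 | T4 17-19 | T5 19-24 | T6 24-25 | T2 25-26 | T5 26-31 |
Completion: T1=17  T2=26  T3=12  T4=19  T5=31  T6=25
Turnaround (C−A): T1=17  T2=25  T3=7  T4=12  T5=22  T6=16
Turnaround = completion − arrival: T1=17, T2=25, T3=7, T4=12, T5=22, T6=16
Total turnaround = 17 + 25 + 7 + 12 + 22 + 16 = 99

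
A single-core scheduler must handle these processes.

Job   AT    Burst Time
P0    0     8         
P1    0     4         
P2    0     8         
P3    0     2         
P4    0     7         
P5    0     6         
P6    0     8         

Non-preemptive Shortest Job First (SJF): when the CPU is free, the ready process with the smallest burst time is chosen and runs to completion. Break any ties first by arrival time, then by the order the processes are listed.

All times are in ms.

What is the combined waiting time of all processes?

101

Gantt: | P3 0-2 | P1 2-6 | P5 6-12 | P4 12-19 | P0 19-27 | P2 27-35 | P6 35-43 |
Completion: P0=27  P1=6  P2=35  P3=2  P4=19  P5=12  P6=43
Waiting = turnaround − burst: P0=19, P1=2, P2=27, P3=0, P4=12, P5=6, P6=35
Total waiting = 19 + 2 + 27 + 0 + 12 + 6 + 35 = 101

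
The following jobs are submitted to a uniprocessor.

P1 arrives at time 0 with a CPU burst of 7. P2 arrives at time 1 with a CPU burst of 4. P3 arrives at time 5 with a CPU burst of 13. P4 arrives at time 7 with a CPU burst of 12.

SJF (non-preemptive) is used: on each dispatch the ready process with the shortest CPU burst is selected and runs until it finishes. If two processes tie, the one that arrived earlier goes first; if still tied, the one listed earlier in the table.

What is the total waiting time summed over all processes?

28

Schedule: | P1 0-7 | P2 7-11 | P4 11-23 | P3 23-36 |
Completion: P1=7  P2=11  P3=36  P4=23
Turnaround (C−A): P1=7  P2=10  P3=31  P4=16
Waiting = turnaround − burst: P1=0, P2=6, P3=18, P4=4
Total waiting = 0 + 6 + 18 + 4 = 28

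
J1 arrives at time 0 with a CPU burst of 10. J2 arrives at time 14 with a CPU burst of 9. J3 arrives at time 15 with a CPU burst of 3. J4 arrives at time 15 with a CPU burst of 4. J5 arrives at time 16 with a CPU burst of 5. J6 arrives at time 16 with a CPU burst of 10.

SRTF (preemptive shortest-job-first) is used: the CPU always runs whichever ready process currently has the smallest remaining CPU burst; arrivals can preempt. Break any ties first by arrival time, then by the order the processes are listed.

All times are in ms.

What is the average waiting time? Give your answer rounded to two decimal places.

6.67

Schedule: | J1 0-10 | idle 10-14 | J2 14-15 | J3 15-18 | J4 18-22 | J5 22-27 | J2 27-35 | J6 35-45 |
Completion: J1=10  J2=35  J3=18  J4=22  J5=27  J6=45
Turnaround (C−A): J1=10  J2=21  J3=3  J4=7  J5=11  J6=29
Waiting times: J1=0, J2=12, J3=0, J4=3, J5=6, J6=19
Average waiting = (0+12+0+3+6+19) / 6 = 40/6 = 6.67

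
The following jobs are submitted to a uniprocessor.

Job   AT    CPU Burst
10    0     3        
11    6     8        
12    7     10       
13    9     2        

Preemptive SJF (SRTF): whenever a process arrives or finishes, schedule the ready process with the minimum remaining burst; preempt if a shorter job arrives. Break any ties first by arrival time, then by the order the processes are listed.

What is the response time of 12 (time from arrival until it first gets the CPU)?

9

Schedule: | 10 0-3 | idle 3-6 | 11 6-9 | 13 9-11 | 11 11-16 | 12 16-26 |
Completion: 10=3  11=16  12=26  13=11
Turnaround (C−A): 10=3  11=10  12=19  13=2
Response(12) = first start − arrival = 16 − 7 = 9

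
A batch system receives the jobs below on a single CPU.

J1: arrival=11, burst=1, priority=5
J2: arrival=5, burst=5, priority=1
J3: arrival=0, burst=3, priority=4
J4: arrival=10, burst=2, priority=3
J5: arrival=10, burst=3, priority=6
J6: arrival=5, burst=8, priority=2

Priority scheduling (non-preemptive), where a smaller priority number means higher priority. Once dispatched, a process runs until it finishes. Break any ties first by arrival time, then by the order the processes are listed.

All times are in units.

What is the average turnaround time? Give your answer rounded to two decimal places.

Timeline: | J3 0-3 | idle 3-5 | J2 5-10 | J6 10-18 | J4 18-20 | J1 20-21 | J5 21-24 |
Completion: J1=21  J2=10  J3=3  J4=20  J5=24  J6=18
Turnaround (C−A): J1=10  J2=5  J3=3  J4=10  J5=14  J6=13
Turnaround times: J1=10, J2=5, J3=3, J4=10, J5=14, J6=13
Average turnaround = (10+5+3+10+14+13) / 6 = 55/6 = 9.17

9.17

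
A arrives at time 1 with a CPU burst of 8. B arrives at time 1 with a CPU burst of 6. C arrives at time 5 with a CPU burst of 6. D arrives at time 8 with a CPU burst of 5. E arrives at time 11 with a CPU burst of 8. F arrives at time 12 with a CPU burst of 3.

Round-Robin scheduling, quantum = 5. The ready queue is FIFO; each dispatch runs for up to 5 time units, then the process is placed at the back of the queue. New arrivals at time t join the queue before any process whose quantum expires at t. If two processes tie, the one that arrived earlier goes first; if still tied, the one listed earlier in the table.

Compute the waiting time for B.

Timeline: | idle 0-1 | A 1-6 | B 6-11 | C 11-16 | A 16-19 | D 19-24 | E 24-29 | B 29-30 | F 30-33 | C 33-34 | E 34-37 |
Completion: A=19  B=30  C=34  D=24  E=37  F=33
Turnaround (C−A): A=18  B=29  C=29  D=16  E=26  F=21
Waiting(B) = turnaround − burst = 29 − 6 = 23

23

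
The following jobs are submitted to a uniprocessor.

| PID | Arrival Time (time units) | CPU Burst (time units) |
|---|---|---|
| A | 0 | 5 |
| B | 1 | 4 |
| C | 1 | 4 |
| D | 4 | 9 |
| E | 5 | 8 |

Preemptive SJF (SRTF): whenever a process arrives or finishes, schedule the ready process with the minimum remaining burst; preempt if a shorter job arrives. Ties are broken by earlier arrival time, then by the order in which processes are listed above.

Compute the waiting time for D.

Schedule: | A 0-5 | B 5-9 | C 9-13 | E 13-21 | D 21-30 |
Completion: A=5  B=9  C=13  D=30  E=21
Turnaround (C−A): A=5  B=8  C=12  D=26  E=16
Waiting(D) = turnaround − burst = 26 − 9 = 17

17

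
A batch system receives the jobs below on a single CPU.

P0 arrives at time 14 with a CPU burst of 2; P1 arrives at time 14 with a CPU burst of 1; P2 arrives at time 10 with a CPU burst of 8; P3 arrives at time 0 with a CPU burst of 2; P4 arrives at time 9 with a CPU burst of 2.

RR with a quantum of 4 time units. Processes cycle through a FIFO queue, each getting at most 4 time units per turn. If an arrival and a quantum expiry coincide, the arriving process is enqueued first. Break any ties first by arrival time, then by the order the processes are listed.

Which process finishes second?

Schedule: | P3 0-2 | idle 2-9 | P4 9-11 | P2 11-15 | P0 15-17 | P1 17-18 | P2 18-22 |
Completion: P0=17  P1=18  P2=22  P3=2  P4=11
Turnaround (C−A): P0=3  P1=4  P2=12  P3=2  P4=2
Finish order: P3 → P4 → P0 → P1 → P2

P4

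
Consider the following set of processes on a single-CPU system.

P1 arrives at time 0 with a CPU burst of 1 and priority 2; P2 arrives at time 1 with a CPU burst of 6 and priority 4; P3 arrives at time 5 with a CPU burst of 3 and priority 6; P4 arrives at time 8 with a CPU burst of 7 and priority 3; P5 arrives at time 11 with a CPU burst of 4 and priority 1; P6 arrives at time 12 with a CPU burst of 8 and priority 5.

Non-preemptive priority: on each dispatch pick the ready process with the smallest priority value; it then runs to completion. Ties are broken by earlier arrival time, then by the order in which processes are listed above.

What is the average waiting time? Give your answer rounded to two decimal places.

3.17

Timeline: | P1 0-1 | P2 1-7 | P3 7-10 | P4 10-17 | P5 17-21 | P6 21-29 |
Completion: P1=1  P2=7  P3=10  P4=17  P5=21  P6=29
Waiting times: P1=0, P2=0, P3=2, P4=2, P5=6, P6=9
Average waiting = (0+0+2+2+6+9) / 6 = 19/6 = 3.17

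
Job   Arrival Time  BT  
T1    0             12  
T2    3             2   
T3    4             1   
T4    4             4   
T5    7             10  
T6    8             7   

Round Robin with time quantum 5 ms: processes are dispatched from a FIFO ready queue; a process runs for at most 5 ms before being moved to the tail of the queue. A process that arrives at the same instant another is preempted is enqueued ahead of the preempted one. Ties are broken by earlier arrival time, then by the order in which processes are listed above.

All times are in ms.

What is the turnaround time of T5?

27

Timeline: | T1 0-5 | T2 5-7 | T3 7-8 | T4 8-12 | T1 12-17 | T5 17-22 | T6 22-27 | T1 27-29 | T5 29-34 | T6 34-36 |
Completion: T1=29  T2=7  T3=8  T4=12  T5=34  T6=36
Turnaround(T5) = completion − arrival = 34 − 7 = 27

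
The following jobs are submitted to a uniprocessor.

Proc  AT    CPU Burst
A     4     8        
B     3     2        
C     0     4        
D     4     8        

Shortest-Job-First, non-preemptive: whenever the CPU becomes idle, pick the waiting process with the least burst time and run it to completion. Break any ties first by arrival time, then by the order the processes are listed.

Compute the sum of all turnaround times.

35

Timeline: | C 0-4 | B 4-6 | A 6-14 | D 14-22 |
Completion: A=14  B=6  C=4  D=22
Turnaround (C−A): A=10  B=3  C=4  D=18
Turnaround = completion − arrival: A=10, B=3, C=4, D=18
Total turnaround = 10 + 3 + 4 + 18 = 35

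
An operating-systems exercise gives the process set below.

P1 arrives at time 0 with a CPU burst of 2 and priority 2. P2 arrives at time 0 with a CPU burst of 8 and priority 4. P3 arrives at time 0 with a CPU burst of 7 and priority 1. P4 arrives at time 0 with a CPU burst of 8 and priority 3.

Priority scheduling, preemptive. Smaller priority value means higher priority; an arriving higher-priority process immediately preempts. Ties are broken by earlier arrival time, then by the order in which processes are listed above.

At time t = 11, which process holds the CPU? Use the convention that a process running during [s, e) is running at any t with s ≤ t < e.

Timeline: | P3 0-7 | P1 7-9 | P4 9-17 | P2 17-25 |
Completion: P1=9  P2=25  P3=7  P4=17

P4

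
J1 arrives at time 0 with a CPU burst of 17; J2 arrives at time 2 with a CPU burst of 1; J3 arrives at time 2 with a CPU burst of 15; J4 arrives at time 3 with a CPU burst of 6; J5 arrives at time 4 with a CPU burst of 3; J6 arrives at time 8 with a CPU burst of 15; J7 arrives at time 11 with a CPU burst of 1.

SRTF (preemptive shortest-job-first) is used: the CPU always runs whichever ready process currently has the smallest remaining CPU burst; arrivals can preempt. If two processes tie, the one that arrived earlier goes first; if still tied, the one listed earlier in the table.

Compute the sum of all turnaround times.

Gantt: | J1 0-2 | J2 2-3 | J4 3-4 | J5 4-7 | J4 7-12 | J7 12-13 | J1 13-28 | J3 28-43 | J6 43-58 |
Completion: J1=28  J2=3  J3=43  J4=12  J5=7  J6=58  J7=13
Turnaround = completion − arrival: J1=28, J2=1, J3=41, J4=9, J5=3, J6=50, J7=2
Total turnaround = 28 + 1 + 41 + 9 + 3 + 50 + 2 = 134

134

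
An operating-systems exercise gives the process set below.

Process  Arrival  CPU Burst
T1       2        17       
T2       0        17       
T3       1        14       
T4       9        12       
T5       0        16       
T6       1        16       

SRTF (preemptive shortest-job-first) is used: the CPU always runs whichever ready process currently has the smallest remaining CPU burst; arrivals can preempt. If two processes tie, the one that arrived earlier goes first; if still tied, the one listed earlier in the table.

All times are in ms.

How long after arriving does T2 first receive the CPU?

58

Schedule: | T5 0-1 | T3 1-15 | T4 15-27 | T5 27-42 | T6 42-58 | T2 58-75 | T1 75-92 |
Completion: T1=92  T2=75  T3=15  T4=27  T5=42  T6=58
Response(T2) = first start − arrival = 58 − 0 = 58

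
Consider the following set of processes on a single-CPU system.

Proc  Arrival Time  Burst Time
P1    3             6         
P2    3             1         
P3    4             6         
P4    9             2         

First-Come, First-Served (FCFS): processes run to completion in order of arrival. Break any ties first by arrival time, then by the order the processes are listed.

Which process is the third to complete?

P3

Gantt: | idle 0-3 | P1 3-9 | P2 9-10 | P3 10-16 | P4 16-18 |
Completion: P1=9  P2=10  P3=16  P4=18
Finish order: P1 → P2 → P3 → P4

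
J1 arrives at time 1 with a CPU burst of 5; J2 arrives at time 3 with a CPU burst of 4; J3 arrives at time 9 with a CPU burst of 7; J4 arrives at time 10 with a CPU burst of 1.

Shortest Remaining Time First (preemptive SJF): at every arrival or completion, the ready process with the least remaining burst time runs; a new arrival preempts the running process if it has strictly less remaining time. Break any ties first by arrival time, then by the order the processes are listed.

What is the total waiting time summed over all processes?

5

Gantt: | idle 0-1 | J1 1-6 | J2 6-10 | J4 10-11 | J3 11-18 |
Completion: J1=6  J2=10  J3=18  J4=11
Waiting = turnaround − burst: J1=0, J2=3, J3=2, J4=0
Total waiting = 0 + 3 + 2 + 0 = 5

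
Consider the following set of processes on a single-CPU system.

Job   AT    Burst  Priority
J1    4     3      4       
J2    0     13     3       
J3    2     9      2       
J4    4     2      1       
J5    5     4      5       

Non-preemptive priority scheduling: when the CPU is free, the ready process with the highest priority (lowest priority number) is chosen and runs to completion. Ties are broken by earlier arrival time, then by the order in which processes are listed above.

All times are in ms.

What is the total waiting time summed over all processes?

64

Gantt: | J2 0-13 | J4 13-15 | J3 15-24 | J1 24-27 | J5 27-31 |
Completion: J1=27  J2=13  J3=24  J4=15  J5=31
Turnaround (C−A): J1=23  J2=13  J3=22  J4=11  J5=26
Waiting = turnaround − burst: J1=20, J2=0, J3=13, J4=9, J5=22
Total waiting = 20 + 0 + 13 + 9 + 22 = 64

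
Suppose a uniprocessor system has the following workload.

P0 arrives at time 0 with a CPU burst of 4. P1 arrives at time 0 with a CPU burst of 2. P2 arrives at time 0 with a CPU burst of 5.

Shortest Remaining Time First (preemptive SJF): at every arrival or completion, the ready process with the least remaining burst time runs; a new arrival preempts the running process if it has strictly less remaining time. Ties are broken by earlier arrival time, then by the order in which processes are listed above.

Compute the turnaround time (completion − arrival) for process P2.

Gantt: | P1 0-2 | P0 2-6 | P2 6-11 |
Completion: P0=6  P1=2  P2=11
Turnaround(P2) = completion − arrival = 11 − 0 = 11

11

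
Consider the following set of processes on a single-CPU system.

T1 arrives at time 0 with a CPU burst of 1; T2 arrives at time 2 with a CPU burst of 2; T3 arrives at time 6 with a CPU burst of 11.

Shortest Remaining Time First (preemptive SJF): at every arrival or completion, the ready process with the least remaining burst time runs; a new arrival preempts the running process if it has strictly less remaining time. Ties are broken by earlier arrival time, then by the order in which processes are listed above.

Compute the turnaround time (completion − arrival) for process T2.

2

Schedule: | T1 0-1 | idle 1-2 | T2 2-4 | idle 4-6 | T3 6-17 |
Completion: T1=1  T2=4  T3=17
Turnaround (C−A): T1=1  T2=2  T3=11
Turnaround(T2) = completion − arrival = 4 − 2 = 2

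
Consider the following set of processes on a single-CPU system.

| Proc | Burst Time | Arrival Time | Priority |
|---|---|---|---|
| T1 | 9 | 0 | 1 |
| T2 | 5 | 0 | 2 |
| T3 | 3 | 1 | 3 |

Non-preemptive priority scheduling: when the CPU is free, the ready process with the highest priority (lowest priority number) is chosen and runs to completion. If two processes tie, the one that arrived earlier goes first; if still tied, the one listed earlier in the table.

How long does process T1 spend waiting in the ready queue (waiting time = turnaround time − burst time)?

0

Gantt: | T1 0-9 | T2 9-14 | T3 14-17 |
Completion: T1=9  T2=14  T3=17
Turnaround (C−A): T1=9  T2=14  T3=16
Waiting(T1) = turnaround − burst = 9 − 9 = 0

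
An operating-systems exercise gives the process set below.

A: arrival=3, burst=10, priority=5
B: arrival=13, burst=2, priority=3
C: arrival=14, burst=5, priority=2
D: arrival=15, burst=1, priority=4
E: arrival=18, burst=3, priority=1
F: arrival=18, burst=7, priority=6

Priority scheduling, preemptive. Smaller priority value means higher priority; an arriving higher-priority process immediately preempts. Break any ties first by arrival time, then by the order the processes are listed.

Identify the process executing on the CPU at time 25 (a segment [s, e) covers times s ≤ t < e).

F

Schedule: | idle 0-3 | A 3-13 | B 13-14 | C 14-18 | E 18-21 | C 21-22 | B 22-23 | D 23-24 | F 24-31 |
Completion: A=13  B=23  C=22  D=24  E=21  F=31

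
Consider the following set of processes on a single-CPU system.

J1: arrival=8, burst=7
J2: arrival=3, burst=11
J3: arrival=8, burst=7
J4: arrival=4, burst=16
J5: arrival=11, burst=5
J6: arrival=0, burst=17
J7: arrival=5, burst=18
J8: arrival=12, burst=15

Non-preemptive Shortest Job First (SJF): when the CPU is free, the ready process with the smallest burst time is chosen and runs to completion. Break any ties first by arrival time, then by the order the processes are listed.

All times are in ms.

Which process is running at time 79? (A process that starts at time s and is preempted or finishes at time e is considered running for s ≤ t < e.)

J7

Schedule: | J6 0-17 | J5 17-22 | J1 22-29 | J3 29-36 | J2 36-47 | J8 47-62 | J4 62-78 | J7 78-96 |
Completion: J1=29  J2=47  J3=36  J4=78  J5=22  J6=17  J7=96  J8=62
Turnaround (C−A): J1=21  J2=44  J3=28  J4=74  J5=11  J6=17  J7=91  J8=50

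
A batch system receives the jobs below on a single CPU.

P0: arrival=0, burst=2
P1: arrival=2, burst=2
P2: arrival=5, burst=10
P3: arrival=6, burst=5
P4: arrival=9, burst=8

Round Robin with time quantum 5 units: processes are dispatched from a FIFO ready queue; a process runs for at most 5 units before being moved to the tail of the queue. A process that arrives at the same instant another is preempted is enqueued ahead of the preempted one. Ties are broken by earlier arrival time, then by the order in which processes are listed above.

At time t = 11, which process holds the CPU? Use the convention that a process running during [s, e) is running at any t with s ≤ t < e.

Schedule: | P0 0-2 | P1 2-4 | idle 4-5 | P2 5-10 | P3 10-15 | P4 15-20 | P2 20-25 | P4 25-28 |
Completion: P0=2  P1=4  P2=25  P3=15  P4=28
Turnaround (C−A): P0=2  P1=2  P2=20  P3=9  P4=19

P3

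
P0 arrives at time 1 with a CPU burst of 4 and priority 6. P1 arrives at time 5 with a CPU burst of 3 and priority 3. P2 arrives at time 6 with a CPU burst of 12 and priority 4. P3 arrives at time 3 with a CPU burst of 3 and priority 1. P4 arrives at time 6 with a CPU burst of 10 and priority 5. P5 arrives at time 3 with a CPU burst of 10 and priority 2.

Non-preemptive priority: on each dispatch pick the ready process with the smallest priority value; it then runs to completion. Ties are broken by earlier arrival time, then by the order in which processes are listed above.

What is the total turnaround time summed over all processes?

Gantt: | idle 0-1 | P0 1-5 | P3 5-8 | P5 8-18 | P1 18-21 | P2 21-33 | P4 33-43 |
Completion: P0=5  P1=21  P2=33  P3=8  P4=43  P5=18
Turnaround = completion − arrival: P0=4, P1=16, P2=27, P3=5, P4=37, P5=15
Total turnaround = 4 + 16 + 27 + 5 + 37 + 15 = 104

104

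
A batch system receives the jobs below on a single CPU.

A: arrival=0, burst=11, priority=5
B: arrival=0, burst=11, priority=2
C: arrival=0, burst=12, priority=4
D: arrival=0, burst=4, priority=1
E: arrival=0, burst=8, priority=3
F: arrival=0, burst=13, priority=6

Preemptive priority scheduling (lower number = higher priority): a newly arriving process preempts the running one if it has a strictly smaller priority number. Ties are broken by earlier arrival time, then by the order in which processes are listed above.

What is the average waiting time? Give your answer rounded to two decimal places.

Schedule: | D 0-4 | B 4-15 | E 15-23 | C 23-35 | A 35-46 | F 46-59 |
Completion: A=46  B=15  C=35  D=4  E=23  F=59
Turnaround (C−A): A=46  B=15  C=35  D=4  E=23  F=59
Waiting times: A=35, B=4, C=23, D=0, E=15, F=46
Average waiting = (35+4+23+0+15+46) / 6 = 123/6 = 20.50

20.50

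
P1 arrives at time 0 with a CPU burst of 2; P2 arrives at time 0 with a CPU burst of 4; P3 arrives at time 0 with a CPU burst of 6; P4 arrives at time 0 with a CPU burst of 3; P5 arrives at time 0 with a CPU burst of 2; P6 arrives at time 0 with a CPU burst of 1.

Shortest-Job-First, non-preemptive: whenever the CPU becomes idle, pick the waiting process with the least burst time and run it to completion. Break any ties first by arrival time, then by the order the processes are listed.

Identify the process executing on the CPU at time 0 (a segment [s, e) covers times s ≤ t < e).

P6

Gantt: | P6 0-1 | P1 1-3 | P5 3-5 | P4 5-8 | P2 8-12 | P3 12-18 |
Completion: P1=3  P2=12  P3=18  P4=8  P5=5  P6=1
Turnaround (C−A): P1=3  P2=12  P3=18  P4=8  P5=5  P6=1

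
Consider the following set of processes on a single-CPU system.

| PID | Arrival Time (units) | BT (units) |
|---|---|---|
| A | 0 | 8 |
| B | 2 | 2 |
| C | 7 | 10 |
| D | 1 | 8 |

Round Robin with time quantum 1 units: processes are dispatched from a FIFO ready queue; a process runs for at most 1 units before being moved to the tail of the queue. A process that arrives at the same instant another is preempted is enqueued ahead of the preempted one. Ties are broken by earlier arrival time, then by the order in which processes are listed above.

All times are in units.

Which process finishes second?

Schedule: | A 0-1 | D 1-2 | A 2-3 | B 3-4 | D 4-5 | A 5-6 | B 6-7 | D 7-8 | A 8-9 | C 9-10 | D 10-11 | A 11-12 | C 12-13 | D 13-14 | A 14-15 | C 15-16 | D 16-17 | A 17-18 | C 18-19 | D 19-20 | A 20-21 | C 21-22 | D 22-23 | C 23-28 |
Completion: A=21  B=7  C=28  D=23
Finish order: B → A → D → C

A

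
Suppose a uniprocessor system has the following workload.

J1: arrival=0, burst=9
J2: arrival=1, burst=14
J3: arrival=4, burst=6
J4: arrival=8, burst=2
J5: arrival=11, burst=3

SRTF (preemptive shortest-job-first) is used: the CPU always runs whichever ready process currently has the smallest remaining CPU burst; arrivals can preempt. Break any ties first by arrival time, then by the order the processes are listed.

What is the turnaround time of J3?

Timeline: | J1 0-9 | J4 9-11 | J5 11-14 | J3 14-20 | J2 20-34 |
Completion: J1=9  J2=34  J3=20  J4=11  J5=14
Turnaround (C−A): J1=9  J2=33  J3=16  J4=3  J5=3
Turnaround(J3) = completion − arrival = 20 − 4 = 16

16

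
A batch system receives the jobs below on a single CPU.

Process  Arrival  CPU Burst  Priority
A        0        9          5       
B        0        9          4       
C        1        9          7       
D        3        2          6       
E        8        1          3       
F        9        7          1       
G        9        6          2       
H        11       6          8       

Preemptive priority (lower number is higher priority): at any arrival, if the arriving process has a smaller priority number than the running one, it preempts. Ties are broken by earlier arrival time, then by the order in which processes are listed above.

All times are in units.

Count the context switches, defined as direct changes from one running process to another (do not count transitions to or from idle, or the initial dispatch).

Gantt: | B 0-8 | E 8-9 | F 9-16 | G 16-22 | B 22-23 | A 23-32 | D 32-34 | C 34-43 | H 43-49 |
Completion: A=32  B=23  C=43  D=34  E=9  F=16  G=22  H=49

8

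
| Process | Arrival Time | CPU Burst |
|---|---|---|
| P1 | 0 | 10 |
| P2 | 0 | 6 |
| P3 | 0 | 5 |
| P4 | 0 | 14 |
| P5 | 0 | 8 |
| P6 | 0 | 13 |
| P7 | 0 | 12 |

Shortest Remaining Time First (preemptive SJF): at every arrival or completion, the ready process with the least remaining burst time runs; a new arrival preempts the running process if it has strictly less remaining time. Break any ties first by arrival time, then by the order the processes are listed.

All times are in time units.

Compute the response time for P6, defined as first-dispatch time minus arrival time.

Gantt: | P3 0-5 | P2 5-11 | P5 11-19 | P1 19-29 | P7 29-41 | P6 41-54 | P4 54-68 |
Completion: P1=29  P2=11  P3=5  P4=68  P5=19  P6=54  P7=41
Turnaround (C−A): P1=29  P2=11  P3=5  P4=68  P5=19  P6=54  P7=41
Response(P6) = first start − arrival = 41 − 0 = 41

41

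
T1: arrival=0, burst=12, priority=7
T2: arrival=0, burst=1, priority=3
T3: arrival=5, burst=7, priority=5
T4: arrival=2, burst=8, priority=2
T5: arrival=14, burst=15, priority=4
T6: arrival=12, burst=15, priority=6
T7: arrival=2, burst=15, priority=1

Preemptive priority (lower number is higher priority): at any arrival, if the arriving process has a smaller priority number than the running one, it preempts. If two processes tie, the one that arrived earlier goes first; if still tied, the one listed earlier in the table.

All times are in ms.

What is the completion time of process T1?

Timeline: | T2 0-1 | T1 1-2 | T7 2-17 | T4 17-25 | T5 25-40 | T3 40-47 | T6 47-62 | T1 62-73 |
Completion: T1=73  T2=1  T3=47  T4=25  T5=40  T6=62  T7=17

73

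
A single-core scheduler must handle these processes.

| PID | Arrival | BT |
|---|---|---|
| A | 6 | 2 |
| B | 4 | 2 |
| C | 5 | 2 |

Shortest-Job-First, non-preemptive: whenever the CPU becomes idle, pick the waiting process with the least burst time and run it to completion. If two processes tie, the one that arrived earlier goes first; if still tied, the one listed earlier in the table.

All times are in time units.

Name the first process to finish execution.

Schedule: | idle 0-4 | B 4-6 | C 6-8 | A 8-10 |
Completion: A=10  B=6  C=8
Turnaround (C−A): A=4  B=2  C=3
Finish order: B → C → A

B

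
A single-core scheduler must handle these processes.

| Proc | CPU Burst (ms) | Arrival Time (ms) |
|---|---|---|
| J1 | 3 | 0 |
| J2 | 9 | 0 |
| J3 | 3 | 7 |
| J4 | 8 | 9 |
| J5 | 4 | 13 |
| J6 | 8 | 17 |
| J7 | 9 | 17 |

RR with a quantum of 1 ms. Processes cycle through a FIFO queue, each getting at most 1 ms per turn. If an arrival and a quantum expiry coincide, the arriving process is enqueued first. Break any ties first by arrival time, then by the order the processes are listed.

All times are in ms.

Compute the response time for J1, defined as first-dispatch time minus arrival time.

0

Gantt: | J1 0-1 | J2 1-2 | J1 2-3 | J2 3-4 | J1 4-5 | J2 5-7 | J3 7-8 | J2 8-9 | J3 9-10 | J4 10-11 | J2 11-12 | J3 12-13 | J4 13-14 | J2 14-15 | J5 15-16 | J4 16-17 | J2 17-18 | J5 18-19 | J6 19-20 | J7 20-21 | J4 21-22 | J2 22-23 | J5 23-24 | J6 24-25 | J7 25-26 | J4 26-27 | J5 27-28 | J6 28-29 | J7 29-30 | J4 30-31 | J6 31-32 | J7 32-33 | J4 33-34 | J6 34-35 | J7 35-36 | J4 36-37 | J6 37-38 | J7 38-39 | J6 39-40 | J7 40-41 | J6 41-42 | J7 42-44 |
Completion: J1=5  J2=23  J3=13  J4=37  J5=28  J6=42  J7=44
Turnaround (C−A): J1=5  J2=23  J3=6  J4=28  J5=15  J6=25  J7=27
Response(J1) = first start − arrival = 0 − 0 = 0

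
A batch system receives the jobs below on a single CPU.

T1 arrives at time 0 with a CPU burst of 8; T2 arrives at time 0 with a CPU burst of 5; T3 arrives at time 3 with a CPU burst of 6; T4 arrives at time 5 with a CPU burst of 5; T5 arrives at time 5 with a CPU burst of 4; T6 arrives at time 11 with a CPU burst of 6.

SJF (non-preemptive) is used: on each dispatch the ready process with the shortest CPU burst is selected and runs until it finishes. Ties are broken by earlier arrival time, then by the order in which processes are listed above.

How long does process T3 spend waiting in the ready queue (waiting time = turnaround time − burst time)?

Timeline: | T2 0-5 | T5 5-9 | T4 9-14 | T3 14-20 | T6 20-26 | T1 26-34 |
Completion: T1=34  T2=5  T3=20  T4=14  T5=9  T6=26
Turnaround (C−A): T1=34  T2=5  T3=17  T4=9  T5=4  T6=15
Waiting(T3) = turnaround − burst = 17 − 6 = 11

11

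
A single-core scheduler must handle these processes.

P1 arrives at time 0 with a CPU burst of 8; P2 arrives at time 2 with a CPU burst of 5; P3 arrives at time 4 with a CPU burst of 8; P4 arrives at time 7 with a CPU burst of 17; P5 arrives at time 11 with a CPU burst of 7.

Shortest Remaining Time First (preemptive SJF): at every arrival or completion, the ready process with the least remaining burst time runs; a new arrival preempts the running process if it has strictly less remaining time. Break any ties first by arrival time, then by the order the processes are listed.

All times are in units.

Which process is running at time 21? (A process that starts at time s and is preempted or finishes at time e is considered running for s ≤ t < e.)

P3

Gantt: | P1 0-2 | P2 2-7 | P1 7-13 | P5 13-20 | P3 20-28 | P4 28-45 |
Completion: P1=13  P2=7  P3=28  P4=45  P5=20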